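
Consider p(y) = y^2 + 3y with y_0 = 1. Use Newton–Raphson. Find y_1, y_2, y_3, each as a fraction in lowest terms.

y_1 = 1/5, y_2 = 1/85, y_3 = 1/21845

p'(y) = 2y + 3.
p(1) = 4, p'(1) = 5, so y_1 = 1 − 4/5 = 1/5.
p(1/5) = 16/25, p'(1/5) = 17/5, so y_2 = (1/5) − (16/25)/(17/5) = 1/85.
p(1/85) = 256/7225, p'(1/85) = 257/85, so y_3 = (1/85) − (256/7225)/(257/85) = 1/21845.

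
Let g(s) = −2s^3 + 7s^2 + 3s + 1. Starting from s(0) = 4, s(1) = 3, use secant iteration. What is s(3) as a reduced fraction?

g(4) = −3, g(3) = 19. s(2) = 3 − 19·(3 − 4)/(19 − (−3)) = 85/22.
g(3) = 19, g(85/22) = 4617/2662. s(3) = (85/22) − (4617/2662)·((85/22) − 3)/((4617/2662) − 19) = 9556/2419.

9556/2419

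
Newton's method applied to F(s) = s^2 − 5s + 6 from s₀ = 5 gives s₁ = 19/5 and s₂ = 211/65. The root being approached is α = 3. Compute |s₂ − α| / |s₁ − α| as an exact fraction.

s₁ − α = 19/5 − 3 = 4/5, so |s₁ − α| = 4/5.
s₂ − α = 211/65 − 3 = 16/65, so |s₂ − α| = 16/65.
Ratio = (16/65) / (4/5) = 4/13.

4/13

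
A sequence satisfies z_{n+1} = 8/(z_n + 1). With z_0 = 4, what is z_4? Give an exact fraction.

z_1 = 8/(4 + 1) = 8/5.
z_2 = 8/(8/5 + 1) = 40/13.
z_3 = 8/(40/13 + 1) = 104/53.
z_4 = 8/(104/53 + 1) = 424/157.

424/157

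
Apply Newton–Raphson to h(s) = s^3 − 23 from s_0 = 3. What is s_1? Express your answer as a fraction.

77/27

h'(s) = 3s^2.
h(3) = 4, h'(3) = 27, so s_1 = 3 − 4/27 = 77/27.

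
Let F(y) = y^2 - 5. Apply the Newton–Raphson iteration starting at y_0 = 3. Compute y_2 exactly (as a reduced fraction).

F'(y) = 2y.
F(3) = 4, F'(3) = 6, so y_1 = 3 - 4/6 = 7/3.
F(7/3) = 4/9, F'(7/3) = 14/3, so y_2 = (7/3) - (4/9)/(14/3) = 47/21.

47/21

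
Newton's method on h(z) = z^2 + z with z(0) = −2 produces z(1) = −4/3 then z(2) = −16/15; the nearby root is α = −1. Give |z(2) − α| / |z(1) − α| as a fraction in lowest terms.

z(1) − α = −4/3 − (−1) = −4/3 + 1 = −1/3, so |z(1) − α| = 1/3.
z(2) − α = −16/15 − (−1) = −16/15 + 1 = −1/15, so |z(2) − α| = 1/15.
Ratio = (1/15) / (1/3) = 1/5.

1/5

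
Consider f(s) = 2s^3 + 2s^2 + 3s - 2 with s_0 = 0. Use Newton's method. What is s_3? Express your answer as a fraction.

f'(s) = 6s^2 + 4s + 3.
f(0) = -2, f'(0) = 3, so s_1 = 0 - (-2)/3 = 2/3.
f(2/3) = 40/27, f'(2/3) = 25/3, so s_2 = (2/3) - (40/27)/(25/3) = 22/45.
f(22/45) = 16256/91125, f'(22/45) = 4313/675, so s_3 = (22/45) - (16256/91125)/(4313/675) = 268402/582255.

268402/582255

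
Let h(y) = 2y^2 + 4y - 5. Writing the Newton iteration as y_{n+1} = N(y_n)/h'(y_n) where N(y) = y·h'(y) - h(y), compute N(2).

13

h'(y) = 4y + 4.
N(y) = y·h'(y) - h(y) = y·(4y + 4) - (2y^2 + 4y - 5) = 2y^2 + 5.
N(2) = 13.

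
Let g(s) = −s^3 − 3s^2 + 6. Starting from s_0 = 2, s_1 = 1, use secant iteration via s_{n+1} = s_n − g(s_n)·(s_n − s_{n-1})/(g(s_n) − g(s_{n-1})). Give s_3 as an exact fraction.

g(2) = −14, g(1) = 2. s_2 = 1 − 2·(1 − 2)/(2 − (−14)) = 9/8.
g(1) = 2, g(9/8) = 399/512. s_3 = (9/8) − (399/512)·((9/8) − 1)/((399/512) − 2) = 753/625.

753/625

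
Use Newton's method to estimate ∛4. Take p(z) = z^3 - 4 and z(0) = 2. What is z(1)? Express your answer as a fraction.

p'(z) = 3z^2.
p(2) = 4, p'(2) = 12, so z(1) = 2 - 4/12 = 5/3.

5/3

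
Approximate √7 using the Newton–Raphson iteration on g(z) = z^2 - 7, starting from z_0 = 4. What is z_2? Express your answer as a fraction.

977/368

g'(z) = 2z.
g(4) = 9, g'(4) = 8, so z_1 = 4 - 9/8 = 23/8.
g(23/8) = 81/64, g'(23/8) = 23/4, so z_2 = (23/8) - (81/64)/(23/4) = 977/368.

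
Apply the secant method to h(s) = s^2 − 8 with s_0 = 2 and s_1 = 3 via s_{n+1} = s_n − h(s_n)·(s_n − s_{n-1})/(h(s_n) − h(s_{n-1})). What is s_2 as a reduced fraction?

14/5

h(2) = −4, h(3) = 1. s_2 = 3 − 1·(3 − 2)/(1 − (−4)) = 14/5.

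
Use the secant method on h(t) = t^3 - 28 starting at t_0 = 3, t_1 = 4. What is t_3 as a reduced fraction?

12901/4252

h(3) = -1, h(4) = 36. t_2 = 4 - 36·(4 - 3)/(36 - (-1)) = 112/37.
h(4) = 36, h(112/37) = -13356/50653. t_3 = (112/37) - (-13356/50653)·((112/37) - 4)/((-13356/50653) - 36) = 12901/4252.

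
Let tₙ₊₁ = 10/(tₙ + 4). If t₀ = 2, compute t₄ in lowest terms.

t₁ = 10/(2 + 4) = 5/3.
t₂ = 10/(5/3 + 4) = 30/17.
t₃ = 10/(30/17 + 4) = 85/49.
t₄ = 10/(85/49 + 4) = 490/281.

490/281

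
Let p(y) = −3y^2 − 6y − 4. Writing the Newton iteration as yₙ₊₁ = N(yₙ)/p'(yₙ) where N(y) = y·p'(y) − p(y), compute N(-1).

p'(y) = −6y − 6.
N(y) = y·p'(y) − p(y) = y·(−6y − 6) − (−3y^2 − 6y − 4) = −3y^2 + 4.
N(-1) = 1.

1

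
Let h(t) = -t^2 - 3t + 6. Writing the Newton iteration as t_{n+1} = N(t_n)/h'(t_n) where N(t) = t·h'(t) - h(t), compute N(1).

h'(t) = -2t - 3.
N(t) = t·h'(t) - h(t) = t·(-2t - 3) - (-t^2 - 3t + 6) = -t^2 - 6.
N(1) = -7.

-7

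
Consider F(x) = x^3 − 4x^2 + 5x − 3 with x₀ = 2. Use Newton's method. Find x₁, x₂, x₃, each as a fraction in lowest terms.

x₁ = 3, x₂ = 21/8, x₃ = 2973/1196

F'(x) = 3x^2 − 8x + 5.
F(2) = −1, F'(2) = 1, so x₁ = 2 − (−1)/1 = 3.
F(3) = 3, F'(3) = 8, so x₂ = 3 − 3/8 = 21/8.
F(21/8) = 333/512, F'(21/8) = 299/64, so x₃ = (21/8) − (333/512)/(299/64) = 2973/1196.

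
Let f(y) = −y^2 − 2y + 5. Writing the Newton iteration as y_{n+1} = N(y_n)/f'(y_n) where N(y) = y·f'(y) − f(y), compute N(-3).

f'(y) = −2y − 2.
N(y) = y·f'(y) − f(y) = y·(−2y − 2) − (−y^2 − 2y + 5) = −y^2 − 5.
N(-3) = −14.

−14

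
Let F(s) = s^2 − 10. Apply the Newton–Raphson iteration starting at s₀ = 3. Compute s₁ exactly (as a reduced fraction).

F'(s) = 2s.
F(3) = −1, F'(3) = 6, so s₁ = 3 − (−1)/6 = 19/6.

19/6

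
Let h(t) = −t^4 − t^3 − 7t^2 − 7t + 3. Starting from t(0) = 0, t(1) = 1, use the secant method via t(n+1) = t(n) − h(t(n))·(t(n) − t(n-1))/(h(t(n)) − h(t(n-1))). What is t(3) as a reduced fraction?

h(0) = 3, h(1) = −13. t(2) = 1 − (−13)·(1 − 0)/((−13) − 3) = 3/16.
h(1) = −13, h(3/16) = 93951/65536. t(3) = (3/16) − (93951/65536)·((3/16) − 1)/((93951/65536) − (−13)) = 19515/72763.

19515/72763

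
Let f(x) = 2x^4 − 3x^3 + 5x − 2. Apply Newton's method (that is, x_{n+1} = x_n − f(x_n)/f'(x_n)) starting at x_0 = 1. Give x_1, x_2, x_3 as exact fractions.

f'(x) = 8x^3 − 9x^2 + 5.
f(1) = 2, f'(1) = 4, so x_1 = 1 − 2/4 = 1/2.
f(1/2) = 1/4, f'(1/2) = 15/4, so x_2 = (1/2) − (1/4)/(15/4) = 13/30.
f(13/30) = −701/101250, f'(13/30) = 53473/13500, so x_3 = (13/30) − (−701/101250)/(53473/13500) = 232651/534730.

x_1 = 1/2, x_2 = 13/30, x_3 = 232651/534730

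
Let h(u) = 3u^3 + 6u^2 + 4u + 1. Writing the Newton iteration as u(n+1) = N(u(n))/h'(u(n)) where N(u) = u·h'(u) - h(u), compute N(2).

h'(u) = 9u^2 + 12u + 4.
N(u) = u·h'(u) - h(u) = u·(9u^2 + 12u + 4) - (3u^3 + 6u^2 + 4u + 1) = 6u^3 + 6u^2 - 1.
N(2) = 71.

71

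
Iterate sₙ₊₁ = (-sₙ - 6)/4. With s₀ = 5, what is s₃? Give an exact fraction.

s₁ = (-5 - 6)/4 = -11/4.
s₂ = (-(-11/4) - 6)/4 = -13/16.
s₃ = (-(-13/16) - 6)/4 = -83/64.

-83/64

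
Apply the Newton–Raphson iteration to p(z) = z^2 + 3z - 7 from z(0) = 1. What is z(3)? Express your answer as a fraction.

p'(z) = 2z + 3.
p(1) = -3, p'(1) = 5, so z(1) = 1 - (-3)/5 = 8/5.
p(8/5) = 9/25, p'(8/5) = 31/5, so z(2) = (8/5) - (9/25)/(31/5) = 239/155.
p(239/155) = 81/24025, p'(239/155) = 943/155, so z(3) = (239/155) - (81/24025)/(943/155) = 225296/146165.

225296/146165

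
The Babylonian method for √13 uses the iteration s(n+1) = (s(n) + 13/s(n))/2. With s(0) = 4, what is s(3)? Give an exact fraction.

5597777/1552544

s(1) = (4 + 13/4)/2 = 29/8.
s(2) = (29/8 + 13/(29/8))/2 = 1673/464.
s(3) = (1673/464 + 13/(1673/464))/2 = 5597777/1552544.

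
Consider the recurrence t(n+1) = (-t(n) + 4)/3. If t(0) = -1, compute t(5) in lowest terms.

t(1) = (-(-1) + 4)/3 = 5/3.
t(2) = (-(5/3) + 4)/3 = 7/9.
t(3) = (-(7/9) + 4)/3 = 29/27.
t(4) = (-(29/27) + 4)/3 = 79/81.
t(5) = (-(79/81) + 4)/3 = 245/243.

245/243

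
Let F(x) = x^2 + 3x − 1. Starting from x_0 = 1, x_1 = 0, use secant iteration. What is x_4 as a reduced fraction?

56/185

F(1) = 3, F(0) = −1. x_2 = 0 − (−1)·(0 − 1)/((−1) − 3) = 1/4.
F(0) = −1, F(1/4) = −3/16. x_3 = (1/4) − (−3/16)·((1/4) − 0)/((−3/16) − (−1)) = 4/13.
F(1/4) = −3/16, F(4/13) = 3/169. x_4 = (4/13) − (3/169)·((4/13) − (1/4))/((3/169) − (−3/16)) = 56/185.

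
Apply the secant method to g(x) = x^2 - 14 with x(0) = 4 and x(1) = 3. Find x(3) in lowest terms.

g(4) = 2, g(3) = -5. x(2) = 3 - (-5)·(3 - 4)/((-5) - 2) = 26/7.
g(3) = -5, g(26/7) = -10/49. x(3) = (26/7) - (-10/49)·((26/7) - 3)/((-10/49) - (-5)) = 176/47.

176/47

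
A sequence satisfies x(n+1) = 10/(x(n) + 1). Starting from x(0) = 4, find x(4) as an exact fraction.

130/43

x(1) = 10/(4 + 1) = 2.
x(2) = 10/(2 + 1) = 10/3.
x(3) = 10/(10/3 + 1) = 30/13.
x(4) = 10/(30/13 + 1) = 130/43.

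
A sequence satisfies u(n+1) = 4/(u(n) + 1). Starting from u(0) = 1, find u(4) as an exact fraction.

u(1) = 4/(1 + 1) = 2.
u(2) = 4/(2 + 1) = 4/3.
u(3) = 4/(4/3 + 1) = 12/7.
u(4) = 4/(12/7 + 1) = 28/19.

28/19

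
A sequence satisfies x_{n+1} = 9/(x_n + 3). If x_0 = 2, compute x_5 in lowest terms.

63/34

x_1 = 9/(2 + 3) = 9/5.
x_2 = 9/(9/5 + 3) = 15/8.
x_3 = 9/(15/8 + 3) = 24/13.
x_4 = 9/(24/13 + 3) = 13/7.
x_5 = 9/(13/7 + 3) = 63/34.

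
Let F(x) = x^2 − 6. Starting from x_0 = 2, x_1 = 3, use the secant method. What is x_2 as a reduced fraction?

F(2) = −2, F(3) = 3. x_2 = 3 − 3·(3 − 2)/(3 − (−2)) = 12/5.

12/5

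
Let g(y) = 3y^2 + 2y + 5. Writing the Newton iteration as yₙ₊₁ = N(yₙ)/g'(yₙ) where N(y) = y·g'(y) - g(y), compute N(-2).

g'(y) = 6y + 2.
N(y) = y·g'(y) - g(y) = y·(6y + 2) - (3y^2 + 2y + 5) = 3y^2 - 5.
N(-2) = 7.

7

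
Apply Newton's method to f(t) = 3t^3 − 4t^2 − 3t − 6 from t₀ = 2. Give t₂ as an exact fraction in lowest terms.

f'(t) = 9t^2 − 8t − 3.
f(2) = −4, f'(2) = 17, so t₁ = 2 − (−4)/17 = 38/17.
f(38/17) = 4000/4913, f'(38/17) = 6961/289, so t₂ = (38/17) − (4000/4913)/(6961/289) = 260518/118337.

260518/118337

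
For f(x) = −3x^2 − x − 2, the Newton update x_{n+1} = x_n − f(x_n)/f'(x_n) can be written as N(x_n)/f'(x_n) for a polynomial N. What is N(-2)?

−10

f'(x) = −6x − 1.
N(x) = x·f'(x) − f(x) = x·(−6x − 1) − (−3x^2 − x − 2) = −3x^2 + 2.
N(-2) = −10.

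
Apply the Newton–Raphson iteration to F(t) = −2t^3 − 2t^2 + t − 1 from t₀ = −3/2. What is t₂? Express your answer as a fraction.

F'(t) = −6t^2 − 4t + 1.
F(−3/2) = −1/4, F'(−3/2) = −13/2, so t₁ = (−3/2) − (−1/4)/(−13/2) = −20/13.
F(−20/13) = 23/2197, F'(−20/13) = −1191/169, so t₂ = (−20/13) − (23/2197)/(−1191/169) = −23797/15483.

−23797/15483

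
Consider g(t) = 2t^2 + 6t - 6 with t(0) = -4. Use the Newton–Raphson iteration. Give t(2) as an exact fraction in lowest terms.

-436/115

g'(t) = 4t + 6.
g(-4) = 2, g'(-4) = -10, so t(1) = (-4) - 2/(-10) = -19/5.
g(-19/5) = 2/25, g'(-19/5) = -46/5, so t(2) = (-19/5) - (2/25)/(-46/5) = -436/115.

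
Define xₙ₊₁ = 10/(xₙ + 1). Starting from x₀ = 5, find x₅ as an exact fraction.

590/249

x₁ = 10/(5 + 1) = 5/3.
x₂ = 10/(5/3 + 1) = 15/4.
x₃ = 10/(15/4 + 1) = 40/19.
x₄ = 10/(40/19 + 1) = 190/59.
x₅ = 10/(190/59 + 1) = 590/249.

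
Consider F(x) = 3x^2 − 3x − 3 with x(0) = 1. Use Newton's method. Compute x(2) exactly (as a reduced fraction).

5/3

F'(x) = 6x − 3.
F(1) = −3, F'(1) = 3, so x(1) = 1 − (−3)/3 = 2.
F(2) = 3, F'(2) = 9, so x(2) = 2 − 3/9 = 5/3.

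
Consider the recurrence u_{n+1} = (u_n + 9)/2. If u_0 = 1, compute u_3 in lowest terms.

u_1 = (1 + 9)/2 = 5.
u_2 = (5 + 9)/2 = 7.
u_3 = (7 + 9)/2 = 8.

8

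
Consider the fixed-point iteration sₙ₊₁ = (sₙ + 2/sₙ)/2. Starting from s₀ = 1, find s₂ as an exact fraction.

s₁ = (1 + 2/1)/2 = 3/2.
s₂ = (3/2 + 2/(3/2))/2 = 17/12.

17/12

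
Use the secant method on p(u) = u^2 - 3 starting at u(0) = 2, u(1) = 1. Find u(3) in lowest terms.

7/4

p(2) = 1, p(1) = -2. u(2) = 1 - (-2)·(1 - 2)/((-2) - 1) = 5/3.
p(1) = -2, p(5/3) = -2/9. u(3) = (5/3) - (-2/9)·((5/3) - 1)/((-2/9) - (-2)) = 7/4.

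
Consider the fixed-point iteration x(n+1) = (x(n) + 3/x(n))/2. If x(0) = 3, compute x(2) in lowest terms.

7/4

x(1) = (3 + 3/3)/2 = 2.
x(2) = (2 + 3/2)/2 = 7/4.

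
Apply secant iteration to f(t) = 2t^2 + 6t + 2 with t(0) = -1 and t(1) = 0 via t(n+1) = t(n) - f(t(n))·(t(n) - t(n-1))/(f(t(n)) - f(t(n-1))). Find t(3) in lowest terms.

-2/5

f(-1) = -2, f(0) = 2. t(2) = 0 - 2·(0 - (-1))/(2 - (-2)) = -1/2.
f(0) = 2, f(-1/2) = -1/2. t(3) = (-1/2) - (-1/2)·((-1/2) - 0)/((-1/2) - 2) = -2/5.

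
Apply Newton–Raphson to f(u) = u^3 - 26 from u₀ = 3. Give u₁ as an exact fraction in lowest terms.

80/27

f'(u) = 3u^2.
f(3) = 1, f'(3) = 27, so u₁ = 3 - 1/27 = 80/27.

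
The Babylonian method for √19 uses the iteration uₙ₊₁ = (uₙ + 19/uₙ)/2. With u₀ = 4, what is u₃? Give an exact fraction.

u₁ = (4 + 19/4)/2 = 35/8.
u₂ = (35/8 + 19/(35/8))/2 = 2441/560.
u₃ = (2441/560 + 19/(2441/560))/2 = 11916881/2733920.

11916881/2733920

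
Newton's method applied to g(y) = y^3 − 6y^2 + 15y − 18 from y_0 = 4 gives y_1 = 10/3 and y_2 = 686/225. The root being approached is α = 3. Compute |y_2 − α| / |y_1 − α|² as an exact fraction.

y_1 − α = 10/3 − 3 = 1/3, so |y_1 − α| = 1/3.
y_2 − α = 686/225 − 3 = 11/225, so |y_2 − α| = 11/225.
|y_1 − α|² = 1/9.
Ratio = (11/225) / (1/9) = 11/25.

11/25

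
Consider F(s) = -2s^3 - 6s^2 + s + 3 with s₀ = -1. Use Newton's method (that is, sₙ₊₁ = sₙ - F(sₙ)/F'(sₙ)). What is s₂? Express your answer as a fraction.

F'(s) = -6s^2 - 12s + 1.
F(-1) = -2, F'(-1) = 7, so s₁ = (-1) - (-2)/7 = -5/7.
F(-5/7) = -16/343, F'(-5/7) = 319/49, so s₂ = (-5/7) - (-16/343)/(319/49) = -1579/2233.

-1579/2233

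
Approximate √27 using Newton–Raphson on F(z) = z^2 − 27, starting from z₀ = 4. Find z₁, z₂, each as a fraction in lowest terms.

z₁ = 43/8, z₂ = 3577/688

F'(z) = 2z.
F(4) = −11, F'(4) = 8, so z₁ = 4 − (−11)/8 = 43/8.
F(43/8) = 121/64, F'(43/8) = 43/4, so z₂ = (43/8) − (121/64)/(43/4) = 3577/688.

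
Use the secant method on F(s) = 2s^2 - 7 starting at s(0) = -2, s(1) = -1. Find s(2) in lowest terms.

-11/6

F(-2) = 1, F(-1) = -5. s(2) = (-1) - (-5)·((-1) - (-2))/((-5) - 1) = -11/6.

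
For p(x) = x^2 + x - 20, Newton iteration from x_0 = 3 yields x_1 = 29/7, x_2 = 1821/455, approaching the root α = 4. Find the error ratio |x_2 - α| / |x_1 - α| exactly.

1/65

x_1 - α = 29/7 - 4 = 1/7, so |x_1 - α| = 1/7.
x_2 - α = 1821/455 - 4 = 1/455, so |x_2 - α| = 1/455.
Ratio = (1/455) / (1/7) = 1/65.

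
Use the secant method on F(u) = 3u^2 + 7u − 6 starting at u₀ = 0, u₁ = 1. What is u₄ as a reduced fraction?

2121/3181

F(0) = −6, F(1) = 4. u₂ = 1 − 4·(1 − 0)/(4 − (−6)) = 3/5.
F(1) = 4, F(3/5) = −18/25. u₃ = (3/5) − (−18/25)·((3/5) − 1)/((−18/25) − 4) = 39/59.
F(3/5) = −18/25, F(39/59) = −216/3481. u₄ = (39/59) − (−216/3481)·((39/59) − (3/5))/((−216/3481) − (−18/25)) = 2121/3181.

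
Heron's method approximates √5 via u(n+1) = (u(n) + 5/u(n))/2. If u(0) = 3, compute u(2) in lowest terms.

u(1) = (3 + 5/3)/2 = 7/3.
u(2) = (7/3 + 5/(7/3))/2 = 47/21.

47/21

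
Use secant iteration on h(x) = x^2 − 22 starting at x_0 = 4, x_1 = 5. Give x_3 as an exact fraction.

h(4) = −6, h(5) = 3. x_2 = 5 − 3·(5 − 4)/(3 − (−6)) = 14/3.
h(5) = 3, h(14/3) = −2/9. x_3 = (14/3) − (−2/9)·((14/3) − 5)/((−2/9) − 3) = 136/29.

136/29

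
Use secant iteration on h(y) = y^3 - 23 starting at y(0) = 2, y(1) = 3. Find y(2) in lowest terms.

h(2) = -15, h(3) = 4. y(2) = 3 - 4·(3 - 2)/(4 - (-15)) = 53/19.

53/19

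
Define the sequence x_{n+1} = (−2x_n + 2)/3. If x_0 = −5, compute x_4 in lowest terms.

x_1 = (−2·(−5) + 2)/3 = 4.
x_2 = (−2·4 + 2)/3 = −2.
x_3 = (−2·(−2) + 2)/3 = 2.
x_4 = (−2·2 + 2)/3 = −2/3.

−2/3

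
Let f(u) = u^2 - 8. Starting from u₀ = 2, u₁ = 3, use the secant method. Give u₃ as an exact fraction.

82/29

f(2) = -4, f(3) = 1. u₂ = 3 - 1·(3 - 2)/(1 - (-4)) = 14/5.
f(3) = 1, f(14/5) = -4/25. u₃ = (14/5) - (-4/25)·((14/5) - 3)/((-4/25) - 1) = 82/29.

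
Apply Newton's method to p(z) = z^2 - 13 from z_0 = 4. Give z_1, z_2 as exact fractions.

z_1 = 29/8, z_2 = 1673/464

p'(z) = 2z.
p(4) = 3, p'(4) = 8, so z_1 = 4 - 3/8 = 29/8.
p(29/8) = 9/64, p'(29/8) = 29/4, so z_2 = (29/8) - (9/64)/(29/4) = 1673/464.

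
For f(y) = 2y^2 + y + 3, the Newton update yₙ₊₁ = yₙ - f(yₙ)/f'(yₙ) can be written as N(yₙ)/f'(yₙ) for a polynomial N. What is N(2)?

5

f'(y) = 4y + 1.
N(y) = y·f'(y) - f(y) = y·(4y + 1) - (2y^2 + y + 3) = 2y^2 - 3.
N(2) = 5.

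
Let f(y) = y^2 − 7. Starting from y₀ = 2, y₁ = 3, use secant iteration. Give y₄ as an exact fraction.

f(2) = −3, f(3) = 2. y₂ = 3 − 2·(3 − 2)/(2 − (−3)) = 13/5.
f(3) = 2, f(13/5) = −6/25. y₃ = (13/5) − (−6/25)·((13/5) − 3)/((−6/25) − 2) = 37/14.
f(13/5) = −6/25, f(37/14) = −3/196. y₄ = (37/14) − (−3/196)·((37/14) − (13/5))/((−3/196) − (−6/25)) = 971/367.

971/367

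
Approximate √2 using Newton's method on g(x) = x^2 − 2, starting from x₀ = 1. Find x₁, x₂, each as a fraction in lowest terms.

x₁ = 3/2, x₂ = 17/12

g'(x) = 2x.
g(1) = −1, g'(1) = 2, so x₁ = 1 − (−1)/2 = 3/2.
g(3/2) = 1/4, g'(3/2) = 3, so x₂ = (3/2) − (1/4)/3 = 17/12.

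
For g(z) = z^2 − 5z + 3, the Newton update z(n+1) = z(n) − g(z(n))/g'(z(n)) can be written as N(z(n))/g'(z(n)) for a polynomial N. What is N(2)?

1

g'(z) = 2z − 5.
N(z) = z·g'(z) − g(z) = z·(2z − 5) − (z^2 − 5z + 3) = z^2 − 3.
N(2) = 1.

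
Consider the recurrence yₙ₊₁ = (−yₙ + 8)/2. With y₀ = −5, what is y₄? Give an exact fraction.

35/16

y₁ = (−(−5) + 8)/2 = 13/2.
y₂ = (−(13/2) + 8)/2 = 3/4.
y₃ = (−(3/4) + 8)/2 = 29/8.
y₄ = (−(29/8) + 8)/2 = 35/16.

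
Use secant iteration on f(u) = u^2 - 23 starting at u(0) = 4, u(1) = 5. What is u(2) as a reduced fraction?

f(4) = -7, f(5) = 2. u(2) = 5 - 2·(5 - 4)/(2 - (-7)) = 43/9.

43/9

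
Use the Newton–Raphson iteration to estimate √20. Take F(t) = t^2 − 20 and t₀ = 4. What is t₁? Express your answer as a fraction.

9/2

F'(t) = 2t.
F(4) = −4, F'(4) = 8, so t₁ = 4 − (−4)/8 = 9/2.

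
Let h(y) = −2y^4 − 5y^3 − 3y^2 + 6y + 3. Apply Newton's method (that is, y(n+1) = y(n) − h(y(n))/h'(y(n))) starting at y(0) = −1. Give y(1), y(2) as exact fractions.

y(1) = −2/5, y(2) = −1871/4070

h'(y) = −8y^3 − 15y^2 − 6y + 6.
h(−1) = −3, h'(−1) = 5, so y(1) = (−1) − (−3)/5 = −2/5.
h(−2/5) = 243/625, h'(−2/5) = 814/125, so y(2) = (−2/5) − (243/625)/(814/125) = −1871/4070.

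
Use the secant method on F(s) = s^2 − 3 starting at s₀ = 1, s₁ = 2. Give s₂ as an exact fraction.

F(1) = −2, F(2) = 1. s₂ = 2 − 1·(2 − 1)/(1 − (−2)) = 5/3.

5/3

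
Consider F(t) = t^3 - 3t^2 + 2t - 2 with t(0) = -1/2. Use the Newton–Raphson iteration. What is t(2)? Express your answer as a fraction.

11679/6371

F'(t) = 3t^2 - 6t + 2.
F(-1/2) = -31/8, F'(-1/2) = 23/4, so t(1) = (-1/2) - (-31/8)/(23/4) = 4/23.
F(4/23) = -21142/12167, F'(4/23) = 554/529, so t(2) = (4/23) - (-21142/12167)/(554/529) = 11679/6371.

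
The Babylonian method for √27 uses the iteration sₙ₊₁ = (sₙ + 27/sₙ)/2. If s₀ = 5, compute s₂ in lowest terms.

s₁ = (5 + 27/5)/2 = 26/5.
s₂ = (26/5 + 27/(26/5))/2 = 1351/260.

1351/260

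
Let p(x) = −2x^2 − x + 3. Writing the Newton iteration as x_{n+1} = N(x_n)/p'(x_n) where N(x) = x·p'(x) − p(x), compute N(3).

p'(x) = −4x − 1.
N(x) = x·p'(x) − p(x) = x·(−4x − 1) − (−2x^2 − x + 3) = −2x^2 − 3.
N(3) = −21.

−21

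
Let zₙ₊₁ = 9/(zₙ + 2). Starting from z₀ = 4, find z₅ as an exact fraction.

1143/542

z₁ = 9/(4 + 2) = 3/2.
z₂ = 9/(3/2 + 2) = 18/7.
z₃ = 9/(18/7 + 2) = 63/32.
z₄ = 9/(63/32 + 2) = 288/127.
z₅ = 9/(288/127 + 2) = 1143/542.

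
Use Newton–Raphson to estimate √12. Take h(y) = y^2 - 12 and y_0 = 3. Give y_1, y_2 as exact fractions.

h'(y) = 2y.
h(3) = -3, h'(3) = 6, so y_1 = 3 - (-3)/6 = 7/2.
h(7/2) = 1/4, h'(7/2) = 7, so y_2 = (7/2) - (1/4)/7 = 97/28.

y_1 = 7/2, y_2 = 97/28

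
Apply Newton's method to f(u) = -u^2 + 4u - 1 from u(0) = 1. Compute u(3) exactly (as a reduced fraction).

f'(u) = -2u + 4.
f(1) = 2, f'(1) = 2, so u(1) = 1 - 2/2 = 0.
f(0) = -1, f'(0) = 4, so u(2) = 0 - (-1)/4 = 1/4.
f(1/4) = -1/16, f'(1/4) = 7/2, so u(3) = (1/4) - (-1/16)/(7/2) = 15/56.

15/56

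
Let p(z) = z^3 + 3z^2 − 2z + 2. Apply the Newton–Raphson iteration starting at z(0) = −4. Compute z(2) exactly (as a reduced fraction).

p'(z) = 3z^2 + 6z − 2.
p(−4) = −6, p'(−4) = 22, so z(1) = (−4) − (−6)/22 = −41/11.
p(−41/11) = −864/1331, p'(−41/11) = 2095/121, so z(2) = (−41/11) − (−864/1331)/(2095/121) = −85031/23045.

−85031/23045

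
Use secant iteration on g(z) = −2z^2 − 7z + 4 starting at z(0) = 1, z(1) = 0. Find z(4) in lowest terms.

g(1) = −5, g(0) = 4. z(2) = 0 − 4·(0 − 1)/(4 − (−5)) = 4/9.
g(0) = 4, g(4/9) = 40/81. z(3) = (4/9) − (40/81)·((4/9) − 0)/((40/81) − 4) = 36/71.
g(4/9) = 40/81, g(36/71) = −320/5041. z(4) = (36/71) − (−320/5041)·((36/71) − (4/9))/((−320/5041) − (40/81)) = 2844/5689.

2844/5689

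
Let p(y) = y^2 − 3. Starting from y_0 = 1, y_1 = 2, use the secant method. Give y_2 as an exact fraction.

p(1) = −2, p(2) = 1. y_2 = 2 − 1·(2 − 1)/(1 − (−2)) = 5/3.

5/3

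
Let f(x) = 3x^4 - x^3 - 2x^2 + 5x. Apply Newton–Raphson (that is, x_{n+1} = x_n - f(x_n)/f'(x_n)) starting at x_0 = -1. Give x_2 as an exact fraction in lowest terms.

-153/116

f'(x) = 12x^3 - 3x^2 - 4x + 5.
f(-1) = -3, f'(-1) = -6, so x_1 = (-1) - (-3)/(-6) = -3/2.
f(-3/2) = 105/16, f'(-3/2) = -145/4, so x_2 = (-3/2) - (105/16)/(-145/4) = -153/116.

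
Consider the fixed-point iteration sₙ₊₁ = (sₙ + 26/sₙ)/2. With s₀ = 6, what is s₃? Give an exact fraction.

s₁ = (6 + 26/6)/2 = 31/6.
s₂ = (31/6 + 26/(31/6))/2 = 1897/372.
s₃ = (1897/372 + 26/(1897/372))/2 = 7196593/1411368.

7196593/1411368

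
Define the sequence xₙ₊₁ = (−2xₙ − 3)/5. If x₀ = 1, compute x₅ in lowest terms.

−277/625

x₁ = (−2·1 − 3)/5 = −1.
x₂ = (−2·(−1) − 3)/5 = −1/5.
x₃ = (−2·(−1/5) − 3)/5 = −13/25.
x₄ = (−2·(−13/25) − 3)/5 = −49/125.
x₅ = (−2·(−49/125) − 3)/5 = −277/625.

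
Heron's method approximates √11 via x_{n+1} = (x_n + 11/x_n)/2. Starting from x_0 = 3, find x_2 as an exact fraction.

x_1 = (3 + 11/3)/2 = 10/3.
x_2 = (10/3 + 11/(10/3))/2 = 199/60.

199/60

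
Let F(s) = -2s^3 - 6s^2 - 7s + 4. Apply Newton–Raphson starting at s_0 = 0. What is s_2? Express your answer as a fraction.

92/217

F'(s) = -6s^2 - 12s - 7.
F(0) = 4, F'(0) = -7, so s_1 = 0 - 4/(-7) = 4/7.
F(4/7) = -800/343, F'(4/7) = -775/49, so s_2 = (4/7) - (-800/343)/(-775/49) = 92/217.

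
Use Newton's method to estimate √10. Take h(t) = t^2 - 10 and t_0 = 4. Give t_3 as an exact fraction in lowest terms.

216401/68432

h'(t) = 2t.
h(4) = 6, h'(4) = 8, so t_1 = 4 - 6/8 = 13/4.
h(13/4) = 9/16, h'(13/4) = 13/2, so t_2 = (13/4) - (9/16)/(13/2) = 329/104.
h(329/104) = 81/10816, h'(329/104) = 329/52, so t_3 = (329/104) - (81/10816)/(329/52) = 216401/68432.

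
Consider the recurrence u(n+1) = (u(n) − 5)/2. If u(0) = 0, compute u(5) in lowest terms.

−155/32

u(1) = (0 − 5)/2 = −5/2.
u(2) = ((−5/2) − 5)/2 = −15/4.
u(3) = ((−15/4) − 5)/2 = −35/8.
u(4) = ((−35/8) − 5)/2 = −75/16.
u(5) = ((−75/16) − 5)/2 = −155/32.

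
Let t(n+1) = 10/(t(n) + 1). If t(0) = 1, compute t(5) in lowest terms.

190/59

t(1) = 10/(1 + 1) = 5.
t(2) = 10/(5 + 1) = 5/3.
t(3) = 10/(5/3 + 1) = 15/4.
t(4) = 10/(15/4 + 1) = 40/19.
t(5) = 10/(40/19 + 1) = 190/59.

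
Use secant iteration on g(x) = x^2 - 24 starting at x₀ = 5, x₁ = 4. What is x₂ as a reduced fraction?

44/9

g(5) = 1, g(4) = -8. x₂ = 4 - (-8)·(4 - 5)/((-8) - 1) = 44/9.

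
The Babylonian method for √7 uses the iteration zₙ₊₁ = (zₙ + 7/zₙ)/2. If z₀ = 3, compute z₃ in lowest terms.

z₁ = (3 + 7/3)/2 = 8/3.
z₂ = (8/3 + 7/(8/3))/2 = 127/48.
z₃ = (127/48 + 7/(127/48))/2 = 32257/12192.

32257/12192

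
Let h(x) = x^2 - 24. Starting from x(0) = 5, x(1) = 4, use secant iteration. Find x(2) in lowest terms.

h(5) = 1, h(4) = -8. x(2) = 4 - (-8)·(4 - 5)/((-8) - 1) = 44/9.

44/9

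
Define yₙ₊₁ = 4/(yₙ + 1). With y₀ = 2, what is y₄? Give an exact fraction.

76/47

y₁ = 4/(2 + 1) = 4/3.
y₂ = 4/(4/3 + 1) = 12/7.
y₃ = 4/(12/7 + 1) = 28/19.
y₄ = 4/(28/19 + 1) = 76/47.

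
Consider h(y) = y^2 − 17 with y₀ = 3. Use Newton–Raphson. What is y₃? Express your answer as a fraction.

25889/6279

h'(y) = 2y.
h(3) = −8, h'(3) = 6, so y₁ = 3 − (−8)/6 = 13/3.
h(13/3) = 16/9, h'(13/3) = 26/3, so y₂ = (13/3) − (16/9)/(26/3) = 161/39.
h(161/39) = 64/1521, h'(161/39) = 322/39, so y₃ = (161/39) − (64/1521)/(322/39) = 25889/6279.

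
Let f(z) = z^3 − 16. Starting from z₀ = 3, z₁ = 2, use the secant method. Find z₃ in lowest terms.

f(3) = 11, f(2) = −8. z₂ = 2 − (−8)·(2 − 3)/((−8) − 11) = 46/19.
f(2) = −8, f(46/19) = −12408/6859. z₃ = (46/19) − (−12408/6859)·((46/19) − 2)/((−12408/6859) − (−8)) = 3376/1327.

3376/1327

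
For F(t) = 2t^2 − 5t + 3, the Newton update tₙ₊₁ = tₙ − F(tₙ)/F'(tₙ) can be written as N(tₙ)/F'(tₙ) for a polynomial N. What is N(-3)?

15

F'(t) = 4t − 5.
N(t) = t·F'(t) − F(t) = t·(4t − 5) − (2t^2 − 5t + 3) = 2t^2 − 3.
N(-3) = 15.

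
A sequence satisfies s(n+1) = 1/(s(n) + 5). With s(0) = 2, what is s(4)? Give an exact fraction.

187/971

s(1) = 1/(2 + 5) = 1/7.
s(2) = 1/(1/7 + 5) = 7/36.
s(3) = 1/(7/36 + 5) = 36/187.
s(4) = 1/(36/187 + 5) = 187/971.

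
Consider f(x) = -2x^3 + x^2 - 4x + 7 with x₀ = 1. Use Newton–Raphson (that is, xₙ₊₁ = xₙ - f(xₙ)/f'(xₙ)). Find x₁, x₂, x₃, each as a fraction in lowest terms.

f'(x) = -6x^2 + 2x - 4.
f(1) = 2, f'(1) = -8, so x₁ = 1 - 2/(-8) = 5/4.
f(5/4) = -11/32, f'(5/4) = -87/8, so x₂ = (5/4) - (-11/32)/(-87/8) = 106/87.
f(106/87) = -4235/658503, f'(106/87) = -26416/2523, so x₃ = (106/87) - (-4235/658503)/(-26416/2523) = 8396053/6894576.

x₁ = 5/4, x₂ = 106/87, x₃ = 8396053/6894576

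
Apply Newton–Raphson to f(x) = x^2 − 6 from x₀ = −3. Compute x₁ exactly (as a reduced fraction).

f'(x) = 2x.
f(−3) = 3, f'(−3) = −6, so x₁ = (−3) − 3/(−6) = −5/2.

−5/2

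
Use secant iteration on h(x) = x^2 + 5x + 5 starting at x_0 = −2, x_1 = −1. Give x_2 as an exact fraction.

−3/2

h(−2) = −1, h(−1) = 1. x_2 = (−1) − 1·((−1) − (−2))/(1 − (−1)) = −3/2.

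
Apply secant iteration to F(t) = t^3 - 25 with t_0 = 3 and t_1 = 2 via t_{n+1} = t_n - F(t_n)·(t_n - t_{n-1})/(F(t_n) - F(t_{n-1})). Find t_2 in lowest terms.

F(3) = 2, F(2) = -17. t_2 = 2 - (-17)·(2 - 3)/((-17) - 2) = 55/19.

55/19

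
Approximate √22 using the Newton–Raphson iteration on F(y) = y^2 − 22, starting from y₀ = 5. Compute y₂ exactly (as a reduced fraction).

4409/940

F'(y) = 2y.
F(5) = 3, F'(5) = 10, so y₁ = 5 − 3/10 = 47/10.
F(47/10) = 9/100, F'(47/10) = 47/5, so y₂ = (47/10) − (9/100)/(47/5) = 4409/940.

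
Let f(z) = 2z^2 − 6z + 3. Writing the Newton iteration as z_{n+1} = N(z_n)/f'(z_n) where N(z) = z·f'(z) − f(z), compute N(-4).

29

f'(z) = 4z − 6.
N(z) = z·f'(z) − f(z) = z·(4z − 6) − (2z^2 − 6z + 3) = 2z^2 − 3.
N(-4) = 29.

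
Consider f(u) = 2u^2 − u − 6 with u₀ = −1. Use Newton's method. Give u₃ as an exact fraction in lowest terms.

f'(u) = 4u − 1.
f(−1) = −3, f'(−1) = −5, so u₁ = (−1) − (−3)/(−5) = −8/5.
f(−8/5) = 18/25, f'(−8/5) = −37/5, so u₂ = (−8/5) − (18/25)/(−37/5) = −278/185.
f(−278/185) = 648/34225, f'(−278/185) = −1297/185, so u₃ = (−278/185) − (648/34225)/(−1297/185) = −359918/239945.

−359918/239945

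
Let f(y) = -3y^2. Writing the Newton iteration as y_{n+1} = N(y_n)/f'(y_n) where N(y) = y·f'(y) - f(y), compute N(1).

-3

f'(y) = -6y.
N(y) = y·f'(y) - f(y) = y·(-6y) - (-3y^2) = -3y^2.
N(1) = -3.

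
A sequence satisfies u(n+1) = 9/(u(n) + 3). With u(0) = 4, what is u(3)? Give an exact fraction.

u(1) = 9/(4 + 3) = 9/7.
u(2) = 9/(9/7 + 3) = 21/10.
u(3) = 9/(21/10 + 3) = 30/17.

30/17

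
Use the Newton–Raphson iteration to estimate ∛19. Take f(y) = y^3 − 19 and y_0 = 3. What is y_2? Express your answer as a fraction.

1152011/431649

f'(y) = 3y^2.
f(3) = 8, f'(3) = 27, so y_1 = 3 − 8/27 = 73/27.
f(73/27) = 15040/19683, f'(73/27) = 5329/243, so y_2 = (73/27) − (15040/19683)/(5329/243) = 1152011/431649.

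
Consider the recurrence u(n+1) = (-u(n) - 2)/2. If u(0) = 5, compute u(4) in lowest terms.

u(1) = (-5 - 2)/2 = -7/2.
u(2) = (-(-7/2) - 2)/2 = 3/4.
u(3) = (-(3/4) - 2)/2 = -11/8.
u(4) = (-(-11/8) - 2)/2 = -5/16.

-5/16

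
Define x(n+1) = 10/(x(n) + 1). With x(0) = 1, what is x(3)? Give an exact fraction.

x(1) = 10/(1 + 1) = 5.
x(2) = 10/(5 + 1) = 5/3.
x(3) = 10/(5/3 + 1) = 15/4.

15/4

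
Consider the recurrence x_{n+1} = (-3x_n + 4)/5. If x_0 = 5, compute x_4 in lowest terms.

x_1 = (-3·5 + 4)/5 = -11/5.
x_2 = (-3·(-11/5) + 4)/5 = 53/25.
x_3 = (-3·(53/25) + 4)/5 = -59/125.
x_4 = (-3·(-59/125) + 4)/5 = 677/625.

677/625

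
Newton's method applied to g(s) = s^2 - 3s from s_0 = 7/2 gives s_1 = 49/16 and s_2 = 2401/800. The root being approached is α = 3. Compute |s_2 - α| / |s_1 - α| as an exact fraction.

s_1 - α = 49/16 - 3 = 1/16, so |s_1 - α| = 1/16.
s_2 - α = 2401/800 - 3 = 1/800, so |s_2 - α| = 1/800.
Ratio = (1/800) / (1/16) = 1/50.

1/50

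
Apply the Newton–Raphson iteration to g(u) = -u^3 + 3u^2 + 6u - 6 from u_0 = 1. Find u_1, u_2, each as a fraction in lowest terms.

u_1 = 7/9, u_2 = 5011/6453

g'(u) = -3u^2 + 6u + 6.
g(1) = 2, g'(1) = 9, so u_1 = 1 - 2/9 = 7/9.
g(7/9) = 8/729, g'(7/9) = 239/27, so u_2 = (7/9) - (8/729)/(239/27) = 5011/6453.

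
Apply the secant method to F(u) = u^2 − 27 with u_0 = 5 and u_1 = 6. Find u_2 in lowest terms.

F(5) = −2, F(6) = 9. u_2 = 6 − 9·(6 − 5)/(9 − (−2)) = 57/11.

57/11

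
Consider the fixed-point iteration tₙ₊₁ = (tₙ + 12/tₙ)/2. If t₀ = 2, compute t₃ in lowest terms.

t₁ = (2 + 12/2)/2 = 4.
t₂ = (4 + 12/4)/2 = 7/2.
t₃ = (7/2 + 12/(7/2))/2 = 97/28.

97/28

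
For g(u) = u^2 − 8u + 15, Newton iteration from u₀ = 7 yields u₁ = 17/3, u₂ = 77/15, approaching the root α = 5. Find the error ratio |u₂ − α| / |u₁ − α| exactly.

1/5

u₁ − α = 17/3 − 5 = 2/3, so |u₁ − α| = 2/3.
u₂ − α = 77/15 − 5 = 2/15, so |u₂ − α| = 2/15.
Ratio = (2/15) / (2/3) = 1/5.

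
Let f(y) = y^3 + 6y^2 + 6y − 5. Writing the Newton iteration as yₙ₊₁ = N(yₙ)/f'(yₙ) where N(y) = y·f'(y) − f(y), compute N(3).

113

f'(y) = 3y^2 + 12y + 6.
N(y) = y·f'(y) − f(y) = y·(3y^2 + 12y + 6) − (y^3 + 6y^2 + 6y − 5) = 2y^3 + 6y^2 + 5.
N(3) = 113.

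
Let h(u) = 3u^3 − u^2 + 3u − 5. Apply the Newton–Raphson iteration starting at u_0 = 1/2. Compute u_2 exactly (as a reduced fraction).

3209/3043

h'(u) = 9u^2 − 2u + 3.
h(1/2) = −27/8, h'(1/2) = 17/4, so u_1 = (1/2) − (−27/8)/(17/4) = 22/17.
h(22/17) = 18225/4913, h'(22/17) = 4475/289, so u_2 = (22/17) − (18225/4913)/(4475/289) = 3209/3043.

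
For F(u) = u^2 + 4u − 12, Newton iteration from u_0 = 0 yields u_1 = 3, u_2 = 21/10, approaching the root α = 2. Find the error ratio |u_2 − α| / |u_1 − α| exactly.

1/10

u_1 − α = 3 − 2 = 1, so |u_1 − α| = 1.
u_2 − α = 21/10 − 2 = 1/10, so |u_2 − α| = 1/10.
Ratio = (1/10) / 1 = 1/10.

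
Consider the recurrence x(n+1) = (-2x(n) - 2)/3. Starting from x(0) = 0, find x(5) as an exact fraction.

x(1) = (-2·0 - 2)/3 = -2/3.
x(2) = (-2·(-2/3) - 2)/3 = -2/9.
x(3) = (-2·(-2/9) - 2)/3 = -14/27.
x(4) = (-2·(-14/27) - 2)/3 = -26/81.
x(5) = (-2·(-26/81) - 2)/3 = -110/243.

-110/243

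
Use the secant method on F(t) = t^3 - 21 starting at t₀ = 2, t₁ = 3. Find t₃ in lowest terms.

F(2) = -13, F(3) = 6. t₂ = 3 - 6·(3 - 2)/(6 - (-13)) = 51/19.
F(3) = 6, F(51/19) = -11388/6859. t₃ = (51/19) - (-11388/6859)·((51/19) - 3)/((-11388/6859) - 6) = 8035/2919.

8035/2919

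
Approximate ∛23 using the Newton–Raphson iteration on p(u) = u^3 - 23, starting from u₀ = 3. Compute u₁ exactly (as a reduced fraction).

77/27

p'(u) = 3u^2.
p(3) = 4, p'(3) = 27, so u₁ = 3 - 4/27 = 77/27.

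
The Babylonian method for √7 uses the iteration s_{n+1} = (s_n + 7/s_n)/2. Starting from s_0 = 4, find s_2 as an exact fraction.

s_1 = (4 + 7/4)/2 = 23/8.
s_2 = (23/8 + 7/(23/8))/2 = 977/368.

977/368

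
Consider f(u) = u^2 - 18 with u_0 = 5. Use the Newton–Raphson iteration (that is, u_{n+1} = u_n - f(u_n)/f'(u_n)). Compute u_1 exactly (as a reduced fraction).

f'(u) = 2u.
f(5) = 7, f'(5) = 10, so u_1 = 5 - 7/10 = 43/10.

43/10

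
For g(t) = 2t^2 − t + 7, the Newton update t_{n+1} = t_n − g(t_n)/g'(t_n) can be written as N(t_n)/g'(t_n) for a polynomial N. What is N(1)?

g'(t) = 4t − 1.
N(t) = t·g'(t) − g(t) = t·(4t − 1) − (2t^2 − t + 7) = 2t^2 − 7.
N(1) = −5.

−5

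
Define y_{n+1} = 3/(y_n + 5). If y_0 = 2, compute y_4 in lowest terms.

633/1169

y_1 = 3/(2 + 5) = 3/7.
y_2 = 3/(3/7 + 5) = 21/38.
y_3 = 3/(21/38 + 5) = 114/211.
y_4 = 3/(114/211 + 5) = 633/1169.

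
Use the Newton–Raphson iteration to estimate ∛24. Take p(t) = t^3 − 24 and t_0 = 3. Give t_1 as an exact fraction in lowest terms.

26/9

p'(t) = 3t^2.
p(3) = 3, p'(3) = 27, so t_1 = 3 − 3/27 = 26/9.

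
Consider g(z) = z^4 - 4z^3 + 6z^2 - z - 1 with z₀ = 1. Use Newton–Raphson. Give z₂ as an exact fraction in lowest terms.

51/77

g'(z) = 4z^3 - 12z^2 + 12z - 1.
g(1) = 1, g'(1) = 3, so z₁ = 1 - 1/3 = 2/3.
g(2/3) = 1/81, g'(2/3) = 77/27, so z₂ = (2/3) - (1/81)/(77/27) = 51/77.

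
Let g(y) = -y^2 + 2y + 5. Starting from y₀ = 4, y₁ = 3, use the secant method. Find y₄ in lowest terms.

g(4) = -3, g(3) = 2. y₂ = 3 - 2·(3 - 4)/(2 - (-3)) = 17/5.
g(3) = 2, g(17/5) = 6/25. y₃ = (17/5) - (6/25)·((17/5) - 3)/((6/25) - 2) = 38/11.
g(17/5) = 6/25, g(38/11) = -3/121. y₄ = (38/11) - (-3/121)·((38/11) - (17/5))/((-3/121) - (6/25)) = 307/89.

307/89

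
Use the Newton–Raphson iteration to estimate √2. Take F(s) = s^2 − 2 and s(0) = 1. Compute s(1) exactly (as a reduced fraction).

3/2

F'(s) = 2s.
F(1) = −1, F'(1) = 2, so s(1) = 1 − (−1)/2 = 3/2.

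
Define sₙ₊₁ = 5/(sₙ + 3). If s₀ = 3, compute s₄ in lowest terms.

495/412

s₁ = 5/(3 + 3) = 5/6.
s₂ = 5/(5/6 + 3) = 30/23.
s₃ = 5/(30/23 + 3) = 115/99.
s₄ = 5/(115/99 + 3) = 495/412.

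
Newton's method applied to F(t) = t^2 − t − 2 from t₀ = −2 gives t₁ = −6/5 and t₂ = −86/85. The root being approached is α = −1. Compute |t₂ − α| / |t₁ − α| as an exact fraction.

t₁ − α = −6/5 − (−1) = −6/5 + 1 = −1/5, so |t₁ − α| = 1/5.
t₂ − α = −86/85 − (−1) = −86/85 + 1 = −1/85, so |t₂ − α| = 1/85.
Ratio = (1/85) / (1/5) = 1/17.

1/17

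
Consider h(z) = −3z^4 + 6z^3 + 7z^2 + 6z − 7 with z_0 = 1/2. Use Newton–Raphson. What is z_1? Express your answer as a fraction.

h'(z) = −12z^3 + 18z^2 + 14z + 6.
h(1/2) = −27/16, h'(1/2) = 16, so z_1 = (1/2) − (−27/16)/16 = 155/256.

155/256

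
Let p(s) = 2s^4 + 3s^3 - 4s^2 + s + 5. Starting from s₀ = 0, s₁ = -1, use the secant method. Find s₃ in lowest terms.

p(0) = 5, p(-1) = -1. s₂ = (-1) - (-1)·((-1) - 0)/((-1) - 5) = -5/6.
p(-1) = -1, p(-5/6) = 50/81. s₃ = (-5/6) - (50/81)·((-5/6) - (-1))/((50/81) - (-1)) = -235/262.

-235/262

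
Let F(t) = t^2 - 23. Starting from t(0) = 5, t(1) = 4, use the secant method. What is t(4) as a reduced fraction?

16325/3404

F(5) = 2, F(4) = -7. t(2) = 4 - (-7)·(4 - 5)/((-7) - 2) = 43/9.
F(4) = -7, F(43/9) = -14/81. t(3) = (43/9) - (-14/81)·((43/9) - 4)/((-14/81) - (-7)) = 379/79.
F(43/9) = -14/81, F(379/79) = 98/6241. t(4) = (379/79) - (98/6241)·((379/79) - (43/9))/((98/6241) - (-14/81)) = 16325/3404.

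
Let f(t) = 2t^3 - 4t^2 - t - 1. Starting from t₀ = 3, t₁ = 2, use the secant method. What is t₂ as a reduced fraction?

f(3) = 14, f(2) = -3. t₂ = 2 - (-3)·(2 - 3)/((-3) - 14) = 37/17.

37/17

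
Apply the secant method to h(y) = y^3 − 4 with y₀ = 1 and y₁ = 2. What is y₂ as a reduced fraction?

10/7

h(1) = −3, h(2) = 4. y₂ = 2 − 4·(2 − 1)/(4 − (−3)) = 10/7.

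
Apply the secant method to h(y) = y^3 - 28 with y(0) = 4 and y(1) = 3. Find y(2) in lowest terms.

h(4) = 36, h(3) = -1. y(2) = 3 - (-1)·(3 - 4)/((-1) - 36) = 112/37.

112/37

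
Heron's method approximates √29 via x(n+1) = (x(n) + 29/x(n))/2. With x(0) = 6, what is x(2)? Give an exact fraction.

x(1) = (6 + 29/6)/2 = 65/12.
x(2) = (65/12 + 29/(65/12))/2 = 8401/1560.

8401/1560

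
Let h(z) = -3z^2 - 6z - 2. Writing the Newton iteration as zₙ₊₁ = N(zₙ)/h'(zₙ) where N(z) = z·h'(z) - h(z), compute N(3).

h'(z) = -6z - 6.
N(z) = z·h'(z) - h(z) = z·(-6z - 6) - (-3z^2 - 6z - 2) = -3z^2 + 2.
N(3) = -25.

-25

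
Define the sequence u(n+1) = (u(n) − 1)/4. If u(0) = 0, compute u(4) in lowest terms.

u(1) = (0 − 1)/4 = −1/4.
u(2) = ((−1/4) − 1)/4 = −5/16.
u(3) = ((−5/16) − 1)/4 = −21/64.
u(4) = ((−21/64) − 1)/4 = −85/256.

−85/256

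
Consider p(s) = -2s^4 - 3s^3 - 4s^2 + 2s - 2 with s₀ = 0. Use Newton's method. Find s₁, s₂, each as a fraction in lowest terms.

s₁ = 1, s₂ = 14/23

p'(s) = -8s^3 - 9s^2 - 8s + 2.
p(0) = -2, p'(0) = 2, so s₁ = 0 - (-2)/2 = 1.
p(1) = -9, p'(1) = -23, so s₂ = 1 - (-9)/(-23) = 14/23.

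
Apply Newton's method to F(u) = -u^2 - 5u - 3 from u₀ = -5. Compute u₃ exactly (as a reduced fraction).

F'(u) = -2u - 5.
F(-5) = -3, F'(-5) = 5, so u₁ = (-5) - (-3)/5 = -22/5.
F(-22/5) = -9/25, F'(-22/5) = 19/5, so u₂ = (-22/5) - (-9/25)/(19/5) = -409/95.
F(-409/95) = -81/9025, F'(-409/95) = 343/95, so u₃ = (-409/95) - (-81/9025)/(343/95) = -140206/32585.

-140206/32585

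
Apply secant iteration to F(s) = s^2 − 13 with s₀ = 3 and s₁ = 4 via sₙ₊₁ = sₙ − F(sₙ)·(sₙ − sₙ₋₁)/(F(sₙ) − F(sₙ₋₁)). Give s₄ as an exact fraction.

F(3) = −4, F(4) = 3. s₂ = 4 − 3·(4 − 3)/(3 − (−4)) = 25/7.
F(4) = 3, F(25/7) = −12/49. s₃ = (25/7) − (−12/49)·((25/7) − 4)/((−12/49) − 3) = 191/53.
F(25/7) = −12/49, F(191/53) = −36/2809. s₄ = (191/53) − (−36/2809)·((191/53) − (25/7))/((−36/2809) − (−12/49)) = 4799/1331.

4799/1331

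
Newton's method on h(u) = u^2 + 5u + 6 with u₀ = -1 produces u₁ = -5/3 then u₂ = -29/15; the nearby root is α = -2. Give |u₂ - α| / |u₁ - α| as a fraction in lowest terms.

u₁ - α = -5/3 - (-2) = -5/3 + 2 = 1/3, so |u₁ - α| = 1/3.
u₂ - α = -29/15 - (-2) = -29/15 + 2 = 1/15, so |u₂ - α| = 1/15.
Ratio = (1/15) / (1/3) = 1/5.

1/5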